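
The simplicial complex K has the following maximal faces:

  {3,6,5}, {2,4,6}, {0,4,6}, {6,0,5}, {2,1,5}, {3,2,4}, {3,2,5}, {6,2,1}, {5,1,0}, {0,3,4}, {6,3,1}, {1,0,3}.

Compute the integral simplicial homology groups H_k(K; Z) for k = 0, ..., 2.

H_0 = Z,  H_1 = Z/2,  H_2 = 0.

Take the total order 0 < 1 < 2 < 3 < 4 < 5 < 6 on the vertex set. Then K (dimension 2) consists of the simplices:

  0-simplices (7): [0], [1], [2], [3], [4], [5], [6]
  1-simplices (18): [0,1], [0,3], [0,4], [0,5], [0,6], [1,2], [1,3], [1,5], [1,6], [2,3], [2,4], [2,5], [2,6], [3,4], [3,5], [3,6], [4,6], [5,6]
  2-simplices (12): [0,1,3], [0,1,5], [0,3,4], [0,4,6], [0,5,6], [1,2,5], [1,2,6], [1,3,6], [2,3,4], [2,3,5], [2,4,6], [3,5,6]

so the chain groups are C_0 ≅ Z^7, C_1 ≅ Z^18, C_2 ≅ Z^12.

Boundary ∂_1: C_1 → C_0 maps an edge to its endpoints' difference, ∂[p,q] = q − p. For instance
  ∂[2,4] = [4] − [2].
The 7×18 boundary matrix has rank 6 and Smith normal form diag(1,1,1,1,1,1).

∂_2: C_2 → C_1 acts by ∂[p,q,r] = [q,r] − [p,r] + [p,q]. For instance
  ∂[0,1,3] = [1,3] − [0,3] + [0,1],
  ∂[2,3,4] = [3,4] − [2,4] + [2,3].
The resulting 18×12 matrix has rank 12, and its Smith normal form has invariant factors (1,1,1,1,1,1,1,1,1,1,1,2).

From H_k ≅ ker(∂_k) / im(∂_{k+1}) we obtain:

  H_0: rank C_0 − rank ∂_1 = 7 − 6 = 1, and the invariant factors of ∂_1 are all 1, so H_0 ≅ Z.
  H_1: rank ker ∂_1 − rank ∂_2 = (18 − 6) − 12 = 0, and ∂_2 has invariant factor 2 > 1, so H_1 ≅ Z/2.
  H_2: rank ker ∂_2 − rank ∂_3 = (12 − 12) − 0 = 0, and there is no ∂_3, so H_2 ≅ 0.

(K is a triangulation of the real projective plane RP^2.)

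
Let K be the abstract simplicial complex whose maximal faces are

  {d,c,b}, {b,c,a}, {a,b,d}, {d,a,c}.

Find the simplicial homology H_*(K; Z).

H_0 = Z,  H_1 = 0,  H_2 = Z.

Fix the vertex order a < b < c < d and write every simplex with vertices in increasing order. Then dim K = 2 and the simplices of K are:

  0-simplices (4): a, b, c, d
  1-simplices (6): ab, ac, ad, bc, bd, cd
  2-simplices (4): abc, abd, acd, bcd

Hence C_0 ≅ Z^4, C_1 ≅ Z^6, C_2 ≅ Z^4.

Boundary ∂_1: C_1 → C_0 maps an edge to its endpoints' difference, ∂[p,q] = q − p.
This gives a 4×6 integer matrix of rank 3; reducing to Smith normal form yields diagonal entries (1,1,1).

∂_2: C_2 → C_1 acts by ∂[p,q,r] = [q,r] − [p,r] + [p,q]. For instance
  ∂abd = bd − ad + ab,
  ∂acd = cd − ad + ac.
The 6×4 boundary matrix has rank 3 and Smith normal form diag(1,1,1).

Now H_k = ker ∂_k / im ∂_{k+1}, so:

  H_0: rank C_0 − rank ∂_1 = 4 − 3 = 1, and the invariant factors of ∂_1 are all 1, so H_0 ≅ Z.
  H_1: rank ker ∂_1 − rank ∂_2 = (6 − 3) − 3 = 0, and the invariant factors of ∂_2 are all 1, so H_1 ≅ 0.
  H_2: rank ker ∂_2 − rank ∂_3 = (4 − 3) − 0 = 1, and there is no ∂_3, so H_2 ≅ Z.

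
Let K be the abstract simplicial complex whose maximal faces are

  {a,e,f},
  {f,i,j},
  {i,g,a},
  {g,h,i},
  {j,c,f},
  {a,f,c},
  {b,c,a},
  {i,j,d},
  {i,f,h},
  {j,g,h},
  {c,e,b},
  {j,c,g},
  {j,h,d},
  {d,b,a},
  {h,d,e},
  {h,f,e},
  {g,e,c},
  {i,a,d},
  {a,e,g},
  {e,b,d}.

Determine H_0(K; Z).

H_0 = Z.

Take the total order a < b < c < d < e < f < g < h < i < j on the vertex set. Then K (dimension 2) consists of the simplices:

  0-simplices (10): a, b, c, d, e, f, g, h, i, j
  1-simplices (30): ab, ac, ad, ae, af, ag, ai, bc, bd, be, ce, cf, cg, cj, de, dh, di, dj, ef, eg, eh, fh, fi, fj, gh, gi, gj, hi, hj, ij
  2-simplices (20): abc, abd, acf, adi, aef, aeg, agi, bce, bde, ceg, cfj, cgj, deh, dhj, dij, efh, fhi, fij, ghi, ghj

so the chain groups are C_0 ≅ Z^10, C_1 ≅ Z^30, C_2 ≅ Z^20.

∂_1: C_1 → C_0 sends each edge [p,q] (with p < q) to q − p. For instance
  ∂bc = c − b.
The 10×30 boundary matrix has rank 9 and Smith normal form diag(1,1,1,1,1,1,1,1,1).

The boundary map ∂_2: C_2 → C_1 acts by ∂[p,q,r] = [q,r] − [p,r] + [p,q]. For instance
  ∂deh = eh − dh + de,
  ∂fij = ij − fj + fi.
This gives a 30×20 integer matrix of rank 20; reducing to Smith normal form yields diagonal entries (1,1,1,1,1,1,1,1,1,1,1,1,1,1,1,1,1,1,1,2).

From H_k ≅ ker(∂_k) / im(∂_{k+1}) we obtain:

  H_0: rank C_0 − rank ∂_1 = 10 − 9 = 1, and the invariant factors of ∂_1 are all 1, so H_0 ≅ Z.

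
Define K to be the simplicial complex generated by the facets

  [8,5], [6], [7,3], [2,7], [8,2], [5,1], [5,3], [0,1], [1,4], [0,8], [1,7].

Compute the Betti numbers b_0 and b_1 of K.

Fix the vertex order 0 < 1 < 2 < 3 < 4 < 5 < 6 < 7 < 8 and write every simplex with vertices in increasing order. Then dim K = 1 and the simplices of K are:

  0-simplices (9): [0], [1], [2], [3], [4], [5], [6], [7], [8]
  1-simplices (10): [0,1], [0,8], [1,4], [1,5], [1,7], [2,7], [2,8], [3,5], [3,7], [5,8]

giving chain groups C_0 ≅ Z^9, C_1 ≅ Z^10.

∂_1: C_1 → C_0 maps an edge to its endpoints' difference, ∂[p,q] = q − p.
The 9×10 boundary matrix has rank 7 and Smith normal form diag(1,1,1,1,1,1,1).

Reading off H_k = ker ∂_k / im ∂_{k+1}:

  H_0: rank C_0 − rank ∂_1 = 9 − 7 = 2, and the invariant factors of ∂_1 are all 1, so H_0 = Z^2.
  H_1: rank ker ∂_1 − rank ∂_2 = (10 − 7) − 0 = 3, and there is no ∂_2, so H_1 = Z^3.

Hence the Betti numbers are b_0 = 2, b_1 = 3.

b_0 = 2, b_1 = 3.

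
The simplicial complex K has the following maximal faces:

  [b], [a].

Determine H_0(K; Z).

H_0 ≅ Z^2.

Order the vertices as a < b. Listing each simplex with vertices in this order, K has dimension 0 with simplices:

  0-simplices (2): a, b

giving chain groups C_0 ≅ Z^2.

Reading off H_k = ker ∂_k / im ∂_{k+1}:

  H_0: rank C_0 − rank ∂_1 = 2 − 0 = 2, and there is no ∂_1, so H_0 ≅ Z^2.

(K is a triangulation of a set of 2 points.)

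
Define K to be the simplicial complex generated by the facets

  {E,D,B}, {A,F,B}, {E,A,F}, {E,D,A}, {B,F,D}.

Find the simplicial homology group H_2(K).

Order the vertices as A < B < D < E < F. Listing each simplex with vertices in this order, K has dimension 2 with simplices:

  0-simplices (5): A, B, D, E, F
  1-simplices (10): AB, AD, AE, AF, BD, BE, BF, DE, DF, EF
  2-simplices (5): ABF, ADE, AEF, BDE, BDF

so the chain groups are C_0 ≅ Z^5, C_1 ≅ Z^10, C_2 ≅ Z^5.

∂_1: C_1 → C_0 is given by ∂[p,q] = [q] − [p].
As a 5×10 matrix over Z this has rank 4, with invariant factors (1,1,1,1).

Boundary ∂_2: C_2 → C_1 acts by ∂[p,q,r] = [q,r] − [p,r] + [p,q]. For instance
  ∂AEF = EF − AF + AE,
  ∂ABF = BF − AF + AB.
The 10×5 boundary matrix has rank 5 and Smith normal form diag(1,1,1,1,1).

Reading off H_k = ker ∂_k / im ∂_{k+1}:

  H_2: rank ker ∂_2 − rank ∂_3 = (5 − 5) − 0 = 0, and there is no ∂_3, so H_2 ≅ 0.

(K is a triangulation of the Möbius band.)

H_2 = 0.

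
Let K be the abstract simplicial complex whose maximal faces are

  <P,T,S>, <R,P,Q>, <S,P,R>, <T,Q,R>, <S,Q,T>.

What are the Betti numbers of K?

b_0 = 1, b_1 = 1, b_2 = 0.

Order the vertices as P < Q < R < S < T. Listing each simplex with vertices in this order, K has dimension 2 with simplices:

  0-simplices (5): P, Q, R, S, T
  1-simplices (10): PQ, PR, PS, PT, QR, QS, QT, RS, RT, ST
  2-simplices (5): PQR, PRS, PST, QRT, QST

so the chain groups are C_0 ≅ Z^5, C_1 ≅ Z^10, C_2 ≅ Z^5.

Boundary ∂_1: C_1 → C_0 sends each edge [p,q] (with p < q) to q − p. For instance
  ∂PQ = Q − P.
The 5×10 boundary matrix has rank 4 and Smith normal form diag(1,1,1,1).

The boundary map ∂_2: C_2 → C_1 acts by ∂[p,q,r] = [q,r] − [p,r] + [p,q]. For instance
  ∂PQR = QR − PR + PQ,
  ∂PST = ST − PT + PS.
This gives a 10×5 integer matrix of rank 5; reducing to Smith normal form yields diagonal entries (1,1,1,1,1).

From H_k ≅ ker(∂_k) / im(∂_{k+1}) we obtain:

  H_0: rank C_0 − rank ∂_1 = 5 − 4 = 1, and the invariant factors of ∂_1 are all 1, so H_0 ≅ Z.
  H_1: rank ker ∂_1 − rank ∂_2 = (10 − 4) − 5 = 1, and the invariant factors of ∂_2 are all 1, so H_1 ≅ Z.
  H_2: rank ker ∂_2 − rank ∂_3 = (5 − 5) − 0 = 0, and there is no ∂_3, so H_2 ≅ 0.

Hence the Betti numbers are b_0 = 1, b_1 = 1, b_2 = 0.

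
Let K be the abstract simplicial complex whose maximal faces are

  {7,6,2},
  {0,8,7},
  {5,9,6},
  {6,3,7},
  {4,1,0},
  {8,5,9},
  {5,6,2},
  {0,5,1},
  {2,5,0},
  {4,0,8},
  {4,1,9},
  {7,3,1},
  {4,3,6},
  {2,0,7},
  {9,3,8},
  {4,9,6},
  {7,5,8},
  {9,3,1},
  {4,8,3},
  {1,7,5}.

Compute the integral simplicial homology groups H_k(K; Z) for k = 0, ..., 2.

H_0 = Z,  H_1 = Z ⊕ Z/2,  H_2 = 0.

Take the total order 0 < 1 < 2 < 3 < 4 < 5 < 6 < 7 < 8 < 9 on the vertex set. Then K (dimension 2) consists of the simplices:

  0-simplices (10): [0], [1], [2], [3], [4], [5], [6], [7], [8], [9]
  1-simplices (30): (30 of them)
  2-simplices (20): (20 of them)

giving chain groups C_0 ≅ Z^10, C_1 ≅ Z^30, C_2 ≅ Z^20.

Boundary ∂_1: C_1 → C_0 is given by ∂[p,q] = [q] − [p]. For instance
  ∂[2,7] = [7] − [2].
As a 10×30 matrix over Z this has rank 9, with invariant factors (1,1,1,1,1,1,1,1,1).

The boundary map ∂_2: C_2 → C_1 maps a triangle to the signed sum of its edges. For instance
  ∂[5,7,8] = [7,8] − [5,8] + [5,7],
  ∂[4,6,9] = [6,9] − [4,9] + [4,6].
This gives a 30×20 integer matrix of rank 20; reducing to Smith normal form yields diagonal entries (1,1,1,1,1,1,1,1,1,1,1,1,1,1,1,1,1,1,1,2).

From H_k ≅ ker(∂_k) / im(∂_{k+1}) we obtain:

  H_0: rank C_0 − rank ∂_1 = 10 − 9 = 1, and the invariant factors of ∂_1 are all 1, so H_0 = Z.
  H_1: rank ker ∂_1 − rank ∂_2 = (30 − 9) − 20 = 1, and ∂_2 has invariant factor 2 > 1, so H_1 = Z ⊕ Z/2.
  H_2: rank ker ∂_2 − rank ∂_3 = (20 − 20) − 0 = 0, and there is no ∂_3, so H_2 = 0.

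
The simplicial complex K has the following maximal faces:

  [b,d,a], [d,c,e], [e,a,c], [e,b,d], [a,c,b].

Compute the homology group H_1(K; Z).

We work with the vertex ordering a < b < c < d < e. The simplices of K, each written with vertices in increasing order, are:

  0-simplices (5): a, b, c, d, e
  1-simplices (10): ab, ac, ad, ae, bc, bd, be, cd, ce, de
  2-simplices (5): abc, abd, ace, bde, cde

giving chain groups C_0 ≅ Z^5, C_1 ≅ Z^10, C_2 ≅ Z^5.

Boundary ∂_1: C_1 → C_0 maps an edge to its endpoints' difference, ∂[p,q] = q − p.
The 5×10 boundary matrix has rank 4 and Smith normal form diag(1,1,1,1).

The boundary map ∂_2: C_2 → C_1 maps a triangle to the signed sum of its edges. For instance
  ∂cde = de − ce + cd,
  ∂abd = bd − ad + ab.
This gives a 10×5 integer matrix of rank 5; reducing to Smith normal form yields diagonal entries (1,1,1,1,1).

Now H_k = ker ∂_k / im ∂_{k+1}, so:

  H_1: rank ker ∂_1 − rank ∂_2 = (10 − 4) − 5 = 1, and the invariant factors of ∂_2 are all 1, so H_1 = Z.

(K is a triangulation of the Möbius band.)

H_1 = Z.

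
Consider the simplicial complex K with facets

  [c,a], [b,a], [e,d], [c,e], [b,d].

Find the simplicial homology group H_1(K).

H_1 ≅ Z.

K has 5 vertices, 5 edges.
rank ∂_1 = 4, rank ∂_2 = 0 ⇒ b_1 = 5 − 4 − 0 = 1. So H_1 ≅ Z.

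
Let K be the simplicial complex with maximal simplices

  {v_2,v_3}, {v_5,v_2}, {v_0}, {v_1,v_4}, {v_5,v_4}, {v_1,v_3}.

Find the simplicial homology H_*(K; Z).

H_0 ≅ Z^2,  H_1 ≅ Z.

Order the vertices as v_0 < v_1 < v_2 < v_3 < v_4 < v_5. Listing each simplex with vertices in this order, K has dimension 1 with simplices:

  0-simplices (6): [v_0], [v_1], [v_2], [v_3], [v_4], [v_5]
  1-simplices (5): [v_1,v_3], [v_1,v_4], [v_2,v_3], [v_2,v_5], [v_4,v_5]

Hence C_0 ≅ Z^6, C_1 ≅ Z^5.

The boundary map ∂_1: C_1 → C_0 sends each edge [p,q] (with p < q) to q − p.
The resulting 6×5 matrix has rank 4, and its Smith normal form has invariant factors (1,1,1,1).

Computing H_k = (kernel of ∂_k) / (image of ∂_{k+1}):

  H_0: rank C_0 − rank ∂_1 = 6 − 4 = 2, and the invariant factors of ∂_1 are all 1, so H_0 = Z^2.
  H_1: rank ker ∂_1 − rank ∂_2 = (5 − 4) − 0 = 1, and there is no ∂_2, so H_1 = Z.

As a check, the Euler characteristic is 6 − 5 = 1, which agrees with 2 − 1 = 1.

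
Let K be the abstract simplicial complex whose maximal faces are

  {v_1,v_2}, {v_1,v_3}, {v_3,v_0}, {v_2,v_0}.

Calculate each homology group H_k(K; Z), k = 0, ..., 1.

H_0 ≅ Z,  H_1 ≅ Z.

Take the total order v_0 < v_1 < v_2 < v_3 on the vertex set. Then K (dimension 1) consists of the simplices:

  0-simplices (4): [v_0], [v_1], [v_2], [v_3]
  1-simplices (4): [v_0,v_2], [v_0,v_3], [v_1,v_2], [v_1,v_3]

Hence C_0 ≅ Z^4, C_1 ≅ Z^4.

The boundary map ∂_1: C_1 → C_0 maps an edge to its endpoints' difference, ∂[p,q] = q − p.
This gives a 4×4 integer matrix of rank 3; reducing to Smith normal form yields diagonal entries (1,1,1).

Computing H_k = (kernel of ∂_k) / (image of ∂_{k+1}):

  H_0: rank C_0 − rank ∂_1 = 4 − 3 = 1, and the invariant factors of ∂_1 are all 1, so H_0 = Z.
  H_1: rank ker ∂_1 − rank ∂_2 = (4 − 3) − 0 = 1, and there is no ∂_2, so H_1 = Z.

(K is a triangulation of the circle S^1.)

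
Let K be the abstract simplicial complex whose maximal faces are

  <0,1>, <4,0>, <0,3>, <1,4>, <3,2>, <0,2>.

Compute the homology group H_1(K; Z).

H_1 = Z^2.

Take the total order 0 < 1 < 2 < 3 < 4 on the vertex set. Then K (dimension 1) consists of the simplices:

  0-simplices (5): [0], [1], [2], [3], [4]
  1-simplices (6): [0,1], [0,2], [0,3], [0,4], [1,4], [2,3]

so the chain groups are C_0 ≅ Z^5, C_1 ≅ Z^6.

∂_1: C_1 → C_0 is given by ∂[p,q] = [q] − [p]. For instance
  ∂[1,4] = [4] − [1].
This gives a 5×6 integer matrix of rank 4; reducing to Smith normal form yields diagonal entries (1,1,1,1).

From H_k ≅ ker(∂_k) / im(∂_{k+1}) we obtain:

  H_1: rank ker ∂_1 − rank ∂_2 = (6 − 4) − 0 = 2, and there is no ∂_2, so H_1 = Z^2.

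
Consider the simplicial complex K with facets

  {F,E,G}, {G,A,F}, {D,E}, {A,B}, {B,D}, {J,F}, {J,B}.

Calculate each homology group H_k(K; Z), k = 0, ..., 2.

H_0 = Z,  H_1 = Z^2,  H_2 = 0.

We work with the vertex ordering A < B < D < E < F < G < J. The simplices of K, each written with vertices in increasing order, are:

  0-simplices (7): A, B, D, E, F, G, J
  1-simplices (10): AB, AF, AG, BD, BJ, DE, EF, EG, FG, FJ
  2-simplices (2): AFG, EFG

so the chain groups are C_0 ≅ Z^7, C_1 ≅ Z^10, C_2 ≅ Z^2.

∂_1: C_1 → C_0 sends each edge [p,q] (with p < q) to q − p. For instance
  ∂EF = F − E.
The 7×10 boundary matrix has rank 6 and Smith normal form diag(1,1,1,1,1,1).

Boundary ∂_2: C_2 → C_1 acts by ∂[p,q,r] = [q,r] − [p,r] + [p,q]. For instance
  ∂EFG = FG − EG + EF,
  ∂AFG = FG − AG + AF.
The 10×2 boundary matrix has rank 2 and Smith normal form diag(1,1).

Now H_k = ker ∂_k / im ∂_{k+1}, so:

  H_0: rank C_0 − rank ∂_1 = 7 − 6 = 1, and the invariant factors of ∂_1 are all 1, so H_0 = Z.
  H_1: rank ker ∂_1 − rank ∂_2 = (10 − 6) − 2 = 2, and the invariant factors of ∂_2 are all 1, so H_1 = Z^2.
  H_2: rank ker ∂_2 − rank ∂_3 = (2 − 2) − 0 = 0, and there is no ∂_3, so H_2 = 0.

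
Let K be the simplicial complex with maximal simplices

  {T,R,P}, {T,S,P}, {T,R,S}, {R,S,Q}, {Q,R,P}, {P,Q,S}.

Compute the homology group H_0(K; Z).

H_0 ≅ Z.

Fix the vertex order P < Q < R < S < T and write every simplex with vertices in increasing order. Then dim K = 2 and the simplices of K are:

  0-simplices (5): P, Q, R, S, T
  1-simplices (9): PQ, PR, PS, PT, QR, QS, RS, RT, ST
  2-simplices (6): PQR, PQS, PRT, PST, QRS, RST

giving chain groups C_0 ≅ Z^5, C_1 ≅ Z^9, C_2 ≅ Z^6.

∂_1: C_1 → C_0 is given by ∂[p,q] = [q] − [p]. For instance
  ∂RS = S − R.
As a 5×9 matrix over Z this has rank 4, with invariant factors (1,1,1,1).

Boundary ∂_2: C_2 → C_1 sends each 2-simplex [p,q,r] to [q,r] − [p,r] + [p,q]. For instance
  ∂RST = ST − RT + RS,
  ∂PST = ST − PT + PS.
The 9×6 boundary matrix has rank 5 and Smith normal form diag(1,1,1,1,1).

Computing H_k = (kernel of ∂_k) / (image of ∂_{k+1}):

  H_0: rank C_0 − rank ∂_1 = 5 − 4 = 1, and the invariant factors of ∂_1 are all 1, so H_0 = Z.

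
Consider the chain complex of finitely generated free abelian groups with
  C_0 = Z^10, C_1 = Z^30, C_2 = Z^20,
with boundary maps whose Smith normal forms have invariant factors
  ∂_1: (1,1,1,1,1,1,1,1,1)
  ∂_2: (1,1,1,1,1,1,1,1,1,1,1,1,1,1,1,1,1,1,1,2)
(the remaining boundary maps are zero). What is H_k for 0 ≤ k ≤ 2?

H_0 ≅ Z,  H_1 ≅ Z × Z/2,  H_2 = 0.

H_0: b_0 = 10 − 0 − 9 = 1; torsion from ∂_1 factors > 1: none. So H_0 ≅ Z.
H_1: b_1 = 30 − 9 − 20 = 1; torsion from ∂_2 factors > 1: [2]. So H_1 ≅ Z × Z/2.
H_2: b_2 = 20 − 20 − 0 = 0; torsion from ∂_3 factors > 1: none. So H_2 ≅ 0.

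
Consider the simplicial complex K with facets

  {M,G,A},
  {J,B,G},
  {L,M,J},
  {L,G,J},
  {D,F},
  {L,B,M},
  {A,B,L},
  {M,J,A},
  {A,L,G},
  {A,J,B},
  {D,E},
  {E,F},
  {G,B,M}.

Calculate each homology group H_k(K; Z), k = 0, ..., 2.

Take the total order A < B < D < E < F < G < J < L < M on the vertex set. Then K (dimension 2) consists of the simplices:

  0-simplices (9): A, B, D, E, F, G, J, L, M
  1-simplices (18): AB, AG, AJ, AL, AM, BG, BJ, BL, BM, DE, DF, EF, GJ, GL, GM, JL, JM, LM
  2-simplices (10): ABJ, ABL, AGL, AGM, AJM, BGJ, BGM, BLM, GJL, JLM

Hence C_0 ≅ Z^9, C_1 ≅ Z^18, C_2 ≅ Z^10.

Boundary ∂_1: C_1 → C_0 maps an edge to its endpoints' difference, ∂[p,q] = q − p. For instance
  ∂GJ = J − G.
The 9×18 boundary matrix has rank 7 and Smith normal form diag(1,1,1,1,1,1,1).

The boundary map ∂_2: C_2 → C_1 sends each 2-simplex [p,q,r] to [q,r] − [p,r] + [p,q]. For instance
  ∂BGJ = GJ − BJ + BG,
  ∂ABL = BL − AL + AB.
As a 18×10 matrix over Z this has rank 10, with invariant factors (1,1,1,1,1,1,1,1,1,2).

From H_k ≅ ker(∂_k) / im(∂_{k+1}) we obtain:

  H_0: rank C_0 − rank ∂_1 = 9 − 7 = 2, and the invariant factors of ∂_1 are all 1, so H_0 = Z^2.
  H_1: rank ker ∂_1 − rank ∂_2 = (18 − 7) − 10 = 1, and ∂_2 has invariant factor 2 > 1, so H_1 = Z × Z/2.
  H_2: rank ker ∂_2 − rank ∂_3 = (10 − 10) − 0 = 0, and there is no ∂_3, so H_2 = 0.

(K is a triangulation of the disjoint union of the circle S^1 and the real projective plane RP^2.)

H_0 = Z^2,  H_1 = Z × Z/2,  H_2 = 0.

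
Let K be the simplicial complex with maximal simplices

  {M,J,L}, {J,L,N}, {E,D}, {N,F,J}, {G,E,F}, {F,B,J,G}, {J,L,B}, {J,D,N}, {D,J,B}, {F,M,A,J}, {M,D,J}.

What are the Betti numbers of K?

We work with the vertex ordering A < B < D < E < F < G < J < L < M < N. The simplices of K, each written with vertices in increasing order, are:

  0-simplices (10): A, B, D, E, F, G, J, L, M, N
  1-simplices (24): AF, AJ, AM, BD, BF, BG, BJ, BL, DE, DJ, DM, DN, EF, EG, FG, FJ, FM, FN, GJ, JL, JM, JN, LM, LN
  2-simplices (16): AFJ, AFM, AJM, BDJ, BFG, BFJ, BGJ, BJL, DJM, DJN, EFG, FGJ, FJM, FJN, JLM, JLN
  3-simplices (2): AFJM, BFGJ

giving chain groups C_0 ≅ Z^10, C_1 ≅ Z^24, C_2 ≅ Z^16, C_3 ≅ Z^2.

∂_1: C_1 → C_0 sends each edge [p,q] (with p < q) to q − p.
As a 10×24 matrix over Z this has rank 9, with invariant factors (1,1,1,1,1,1,1,1,1).

Boundary ∂_2: C_2 → C_1 maps a triangle to the signed sum of its edges. For instance
  ∂FJN = JN − FN + FJ,
  ∂BJL = JL − BL + BJ.
This gives a 24×16 integer matrix of rank 14; reducing to Smith normal form yields diagonal entries (1,1,1,1,1,1,1,1,1,1,1,1,1,1).

Boundary ∂_3: C_3 → C_2 sends each 3-simplex σ to the alternating sum Σ_i (−1)^i (σ with its i-th vertex removed). For instance
  ∂AFJM = FJM − AJM + AFM − AFJ,
  ∂BFGJ = FGJ − BGJ + BFJ − BFG.
The 16×2 boundary matrix has rank 2 and Smith normal form diag(1,1).

From H_k ≅ ker(∂_k) / im(∂_{k+1}) we obtain:

  H_0: rank C_0 − rank ∂_1 = 10 − 9 = 1, and the invariant factors of ∂_1 are all 1, so H_0 = Z.
  H_1: rank ker ∂_1 − rank ∂_2 = (24 − 9) − 14 = 1, and the invariant factors of ∂_2 are all 1, so H_1 = Z.
  H_2: rank ker ∂_2 − rank ∂_3 = (16 − 14) − 2 = 0, and the invariant factors of ∂_3 are all 1, so H_2 = 0.
  H_3: rank ker ∂_3 − rank ∂_4 = (2 − 2) − 0 = 0, and there is no ∂_4, so H_3 = 0.

Hence the Betti numbers are b_0 = 1, b_1 = 1, b_2 = 0, b_3 = 0.

b_0 = 1, b_1 = 1, b_2 = 0, b_3 = 0.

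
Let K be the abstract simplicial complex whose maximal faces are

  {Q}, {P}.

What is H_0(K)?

H_0 ≅ Z^2.

K has 2 vertices.
rank ∂_0 = 0, rank ∂_1 = 0 ⇒ b_0 = 2 − 0 − 0 = 2. So H_0 ≅ Z^2.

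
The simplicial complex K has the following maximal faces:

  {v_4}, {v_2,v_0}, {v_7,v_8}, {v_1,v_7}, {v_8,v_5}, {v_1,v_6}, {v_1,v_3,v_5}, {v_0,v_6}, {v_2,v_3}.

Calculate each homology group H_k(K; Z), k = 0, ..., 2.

K has 9 vertices, 10 edges, 1 triangle.
rank ∂_0 = 0, rank ∂_1 = 7 ⇒ b_0 = 9 − 0 − 7 = 2; all invariant factors of ∂_1 are 1 so no torsion. So H_0 = Z^2.
rank ∂_1 = 7, rank ∂_2 = 1 ⇒ b_1 = 10 − 7 − 1 = 2; all invariant factors of ∂_2 are 1 so no torsion. So H_1 = Z^2.
rank ∂_2 = 1, rank ∂_3 = 0 ⇒ b_2 = 1 − 1 − 0 = 0. So H_2 = 0.

H_0 ≅ Z^2,  H_1 ≅ Z^2,  H_2 = 0.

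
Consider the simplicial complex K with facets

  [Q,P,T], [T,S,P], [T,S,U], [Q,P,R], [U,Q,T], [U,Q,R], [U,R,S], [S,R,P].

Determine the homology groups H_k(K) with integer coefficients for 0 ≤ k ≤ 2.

Take the total order P < Q < R < S < T < U on the vertex set. Then K (dimension 2) consists of the simplices:

  0-simplices (6): P, Q, R, S, T, U
  1-simplices (12): PQ, PR, PS, PT, QR, QT, QU, RS, RU, ST, SU, TU
  2-simplices (8): PQR, PQT, PRS, PST, QRU, QTU, RSU, STU

giving chain groups C_0 ≅ Z^6, C_1 ≅ Z^12, C_2 ≅ Z^8.

The boundary map ∂_1: C_1 → C_0 sends each edge [p,q] (with p < q) to q − p. For instance
  ∂RU = U − R.
This gives a 6×12 integer matrix of rank 5; reducing to Smith normal form yields diagonal entries (1,1,1,1,1).

The boundary map ∂_2: C_2 → C_1 acts by ∂[p,q,r] = [q,r] − [p,r] + [p,q]. For instance
  ∂PRS = RS − PS + PR,
  ∂PQR = QR − PR + PQ.
The 12×8 boundary matrix has rank 7 and Smith normal form diag(1,1,1,1,1,1,1).

Computing H_k = (kernel of ∂_k) / (image of ∂_{k+1}):

  H_0: rank C_0 − rank ∂_1 = 6 − 5 = 1, and the invariant factors of ∂_1 are all 1, so H_0 ≅ Z.
  H_1: rank ker ∂_1 − rank ∂_2 = (12 − 5) − 7 = 0, and the invariant factors of ∂_2 are all 1, so H_1 ≅ 0.
  H_2: rank ker ∂_2 − rank ∂_3 = (8 − 7) − 0 = 1, and there is no ∂_3, so H_2 ≅ Z.

H_0 ≅ Z,  H_1 = 0,  H_2 ≅ Z.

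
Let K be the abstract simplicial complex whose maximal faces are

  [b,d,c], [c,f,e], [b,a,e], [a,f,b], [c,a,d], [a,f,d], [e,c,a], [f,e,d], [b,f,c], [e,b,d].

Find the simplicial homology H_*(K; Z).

H_0 = Z,  H_1 = Z/2,  H_2 = 0.

Order the vertices as a < b < c < d < e < f. Listing each simplex with vertices in this order, K has dimension 2 with simplices:

  0-simplices (6): a, b, c, d, e, f
  1-simplices (15): ab, ac, ad, ae, af, bc, bd, be, bf, cd, ce, cf, de, df, ef
  2-simplices (10): abe, abf, acd, ace, adf, bcd, bcf, bde, cef, def

Hence C_0 ≅ Z^6, C_1 ≅ Z^15, C_2 ≅ Z^10.

Boundary ∂_1: C_1 → C_0 maps an edge to its endpoints' difference, ∂[p,q] = q − p.
The resulting 6×15 matrix has rank 5, and its Smith normal form has invariant factors (1,1,1,1,1).

The boundary map ∂_2: C_2 → C_1 sends each 2-simplex [p,q,r] to [q,r] − [p,r] + [p,q]. For instance
  ∂adf = df − af + ad,
  ∂cef = ef − cf + ce.
The 15×10 boundary matrix has rank 10 and Smith normal form diag(1,1,1,1,1,1,1,1,1,2).

Now H_k = ker ∂_k / im ∂_{k+1}, so:

  H_0: rank C_0 − rank ∂_1 = 6 − 5 = 1, and the invariant factors of ∂_1 are all 1, so H_0 = Z.
  H_1: rank ker ∂_1 − rank ∂_2 = (15 − 5) − 10 = 0, and ∂_2 has invariant factor 2 > 1, so H_1 = Z/2.
  H_2: rank ker ∂_2 − rank ∂_3 = (10 − 10) − 0 = 0, and there is no ∂_3, so H_2 = 0.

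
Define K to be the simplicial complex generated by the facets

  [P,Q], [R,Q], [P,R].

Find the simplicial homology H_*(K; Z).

H_0 ≅ Z,  H_1 ≅ Z.

Take the total order P < Q < R on the vertex set. Then K (dimension 1) consists of the simplices:

  0-simplices (3): P, Q, R
  1-simplices (3): PQ, PR, QR

so the chain groups are C_0 ≅ Z^3, C_1 ≅ Z^3.

The boundary map ∂_1: C_1 → C_0 maps an edge to its endpoints' difference, ∂[p,q] = q − p. For instance
  ∂PQ = Q − P.
This gives a 3×3 integer matrix of rank 2; reducing to Smith normal form yields diagonal entries (1,1).

Computing H_k = (kernel of ∂_k) / (image of ∂_{k+1}):

  H_0: rank C_0 − rank ∂_1 = 3 − 2 = 1, and the invariant factors of ∂_1 are all 1, so H_0 ≅ Z.
  H_1: rank ker ∂_1 − rank ∂_2 = (3 − 2) − 0 = 1, and there is no ∂_2, so H_1 ≅ Z.

As a check, the Euler characteristic is 3 − 3 = 0, which agrees with 1 − 1 = 0.
(K is a triangulation of the circle S^1.)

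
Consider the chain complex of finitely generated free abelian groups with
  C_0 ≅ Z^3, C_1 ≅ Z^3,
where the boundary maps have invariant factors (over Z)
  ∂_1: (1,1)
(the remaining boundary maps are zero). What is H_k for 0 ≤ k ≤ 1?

H_0 ≅ Z,  H_1 ≅ Z.

H_0: b_0 = 3 − 0 − 2 = 1; torsion from ∂_1 factors > 1: none. So H_0 ≅ Z.
H_1: b_1 = 3 − 2 − 0 = 1; torsion from ∂_2 factors > 1: none. So H_1 ≅ Z.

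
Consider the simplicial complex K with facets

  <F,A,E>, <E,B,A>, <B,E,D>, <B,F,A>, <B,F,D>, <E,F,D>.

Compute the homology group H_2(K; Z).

H_2 = Z.

K has 5 vertices, 9 edges, 6 triangles.
rank ∂_2 = 5, rank ∂_3 = 0 ⇒ b_2 = 6 − 5 − 0 = 1. So H_2 ≅ Z.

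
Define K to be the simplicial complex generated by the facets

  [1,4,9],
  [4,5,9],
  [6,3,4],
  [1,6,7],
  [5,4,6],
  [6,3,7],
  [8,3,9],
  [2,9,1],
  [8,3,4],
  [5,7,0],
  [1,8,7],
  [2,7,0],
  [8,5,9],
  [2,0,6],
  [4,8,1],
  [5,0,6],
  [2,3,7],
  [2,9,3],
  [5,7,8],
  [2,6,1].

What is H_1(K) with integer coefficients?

We work with the vertex ordering 0 < 1 < 2 < 3 < 4 < 5 < 6 < 7 < 8 < 9. The simplices of K, each written with vertices in increasing order, are:

  0-simplices (10): [0], [1], [2], [3], [4], [5], [6], [7], [8], [9]
  1-simplices (30): (30 of them)
  2-simplices (20): (20 of them)

so the chain groups are C_0 ≅ Z^10, C_1 ≅ Z^30, C_2 ≅ Z^20.

The boundary map ∂_1: C_1 → C_0 sends each edge [p,q] (with p < q) to q − p. For instance
  ∂[3,9] = [9] − [3].
This gives a 10×30 integer matrix of rank 9; reducing to Smith normal form yields diagonal entries (1,1,1,1,1,1,1,1,1).

The boundary map ∂_2: C_2 → C_1 maps a triangle to the signed sum of its edges. For instance
  ∂[0,2,7] = [2,7] − [0,7] + [0,2],
  ∂[5,7,8] = [7,8] − [5,8] + [5,7].
This gives a 30×20 integer matrix of rank 20; reducing to Smith normal form yields diagonal entries (1,1,1,1,1,1,1,1,1,1,1,1,1,1,1,1,1,1,1,2).

Computing H_k = (kernel of ∂_k) / (image of ∂_{k+1}):

  H_1: rank ker ∂_1 − rank ∂_2 = (30 − 9) − 20 = 1, and ∂_2 has invariant factor 2 > 1, so H_1 = Z ⊕ Z/2Z.

H_1 ≅ Z ⊕ Z/2Z.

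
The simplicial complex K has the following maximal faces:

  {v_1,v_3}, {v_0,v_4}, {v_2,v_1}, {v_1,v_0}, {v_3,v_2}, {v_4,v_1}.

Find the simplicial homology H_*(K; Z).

H_0 ≅ Z,  H_1 ≅ Z^2.

We work with the vertex ordering v_0 < v_1 < v_2 < v_3 < v_4. The simplices of K, each written with vertices in increasing order, are:

  0-simplices (5): [v_0], [v_1], [v_2], [v_3], [v_4]
  1-simplices (6): [v_0,v_1], [v_0,v_4], [v_1,v_2], [v_1,v_3], [v_1,v_4], [v_2,v_3]

giving chain groups C_0 ≅ Z^5, C_1 ≅ Z^6.

∂_1: C_1 → C_0 is given by ∂[p,q] = [q] − [p].
The 5×6 boundary matrix has rank 4 and Smith normal form diag(1,1,1,1).

From H_k ≅ ker(∂_k) / im(∂_{k+1}) we obtain:

  H_0: rank C_0 − rank ∂_1 = 5 − 4 = 1, and the invariant factors of ∂_1 are all 1, so H_0 ≅ Z.
  H_1: rank ker ∂_1 − rank ∂_2 = (6 − 4) − 0 = 2, and there is no ∂_2, so H_1 ≅ Z^2.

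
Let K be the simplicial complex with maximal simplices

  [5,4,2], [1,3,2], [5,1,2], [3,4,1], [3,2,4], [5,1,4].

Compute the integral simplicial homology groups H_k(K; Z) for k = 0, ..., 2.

K has 5 vertices, 9 edges, 6 triangles.
rank ∂_0 = 0, rank ∂_1 = 4 ⇒ b_0 = 5 − 0 − 4 = 1; all invariant factors of ∂_1 are 1 so no torsion. So H_0 = Z.
rank ∂_1 = 4, rank ∂_2 = 5 ⇒ b_1 = 9 − 4 − 5 = 0; all invariant factors of ∂_2 are 1 so no torsion. So H_1 = 0.
rank ∂_2 = 5, rank ∂_3 = 0 ⇒ b_2 = 6 − 5 − 0 = 1. So H_2 = Z.

H_0 = Z,  H_1 = 0,  H_2 = Z.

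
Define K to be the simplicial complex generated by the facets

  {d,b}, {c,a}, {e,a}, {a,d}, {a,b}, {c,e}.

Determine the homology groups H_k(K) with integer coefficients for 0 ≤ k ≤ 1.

H_0 = Z,  H_1 = Z^2.

We work with the vertex ordering a < b < c < d < e. The simplices of K, each written with vertices in increasing order, are:

  0-simplices (5): a, b, c, d, e
  1-simplices (6): ab, ac, ad, ae, bd, ce

so the chain groups are C_0 ≅ Z^5, C_1 ≅ Z^6.

Boundary ∂_1: C_1 → C_0 sends each edge [p,q] (with p < q) to q − p. For instance
  ∂bd = d − b.
As a 5×6 matrix over Z this has rank 4, with invariant factors (1,1,1,1).

From H_k ≅ ker(∂_k) / im(∂_{k+1}) we obtain:

  H_0: rank C_0 − rank ∂_1 = 5 − 4 = 1, and the invariant factors of ∂_1 are all 1, so H_0 ≅ Z.
  H_1: rank ker ∂_1 − rank ∂_2 = (6 − 4) − 0 = 2, and there is no ∂_2, so H_1 ≅ Z^2.

As a check, the Euler characteristic is 5 − 6 = -1, which agrees with 1 − 2 = -1.
(K is a triangulation of a wedge of 2 circles.)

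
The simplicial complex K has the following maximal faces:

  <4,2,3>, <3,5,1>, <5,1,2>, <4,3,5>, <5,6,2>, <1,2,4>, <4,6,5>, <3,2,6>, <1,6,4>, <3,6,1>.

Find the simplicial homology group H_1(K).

Fix the vertex order 1 < 2 < 3 < 4 < 5 < 6 and write every simplex with vertices in increasing order. Then dim K = 2 and the simplices of K are:

  0-simplices (6): [1], [2], [3], [4], [5], [6]
  1-simplices (15): [1,2], [1,3], [1,4], [1,5], [1,6], [2,3], [2,4], [2,5], [2,6], [3,4], [3,5], [3,6], [4,5], [4,6], [5,6]
  2-simplices (10): [1,2,4], [1,2,5], [1,3,5], [1,3,6], [1,4,6], [2,3,4], [2,3,6], [2,5,6], [3,4,5], [4,5,6]

so the chain groups are C_0 ≅ Z^6, C_1 ≅ Z^15, C_2 ≅ Z^10.

Boundary ∂_1: C_1 → C_0 is given by ∂[p,q] = [q] − [p].
This gives a 6×15 integer matrix of rank 5; reducing to Smith normal form yields diagonal entries (1,1,1,1,1).

The boundary map ∂_2: C_2 → C_1 sends each 2-simplex [p,q,r] to [q,r] − [p,r] + [p,q]. For instance
  ∂[1,3,6] = [3,6] − [1,6] + [1,3],
  ∂[1,3,5] = [3,5] − [1,5] + [1,3].
As a 15×10 matrix over Z this has rank 10, with invariant factors (1,1,1,1,1,1,1,1,1,2).

From H_k ≅ ker(∂_k) / im(∂_{k+1}) we obtain:

  H_1: rank ker ∂_1 − rank ∂_2 = (15 − 5) − 10 = 0, and ∂_2 has invariant factor 2 > 1, so H_1 ≅ Z/2.

(K is a triangulation of the real projective plane RP^2.)

H_1 = Z/2.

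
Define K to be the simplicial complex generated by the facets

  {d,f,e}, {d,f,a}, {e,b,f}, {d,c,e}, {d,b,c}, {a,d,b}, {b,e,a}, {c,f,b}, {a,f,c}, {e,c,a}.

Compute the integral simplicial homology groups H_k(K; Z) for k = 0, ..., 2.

K has 6 vertices, 15 edges, 10 triangles.
rank ∂_0 = 0, rank ∂_1 = 5 ⇒ b_0 = 6 − 0 − 5 = 1; all invariant factors of ∂_1 are 1 so no torsion. So H_0 = Z.
rank ∂_1 = 5, rank ∂_2 = 10 ⇒ b_1 = 15 − 5 − 10 = 0; ∂_2 has invariant factor(s) [2] giving torsion. So H_1 = Z/2.
rank ∂_2 = 10, rank ∂_3 = 0 ⇒ b_2 = 10 − 10 − 0 = 0. So H_2 = 0.

H_0 = Z,  H_1 = Z/2,  H_2 = 0.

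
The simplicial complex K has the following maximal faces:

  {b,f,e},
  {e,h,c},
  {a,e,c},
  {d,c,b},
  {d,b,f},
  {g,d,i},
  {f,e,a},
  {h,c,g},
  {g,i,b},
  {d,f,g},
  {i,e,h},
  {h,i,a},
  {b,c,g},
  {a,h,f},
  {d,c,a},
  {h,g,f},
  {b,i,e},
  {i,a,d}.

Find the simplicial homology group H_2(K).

H_2 = 0.

We work with the vertex ordering a < b < c < d < e < f < g < h < i. The simplices of K, each written with vertices in increasing order, are:

  0-simplices (9): a, b, c, d, e, f, g, h, i
  1-simplices (27): ac, ad, ae, af, ah, ai, bc, bd, be, bf, bg, bi, cd, ce, cg, ch, df, dg, di, ef, eh, ei, fg, fh, gh, gi, hi
  2-simplices (18): acd, ace, adi, aef, afh, ahi, bcd, bcg, bdf, bef, bei, bgi, ceh, cgh, dfg, dgi, ehi, fgh

so the chain groups are C_0 ≅ Z^9, C_1 ≅ Z^27, C_2 ≅ Z^18.

∂_1: C_1 → C_0 sends each edge [p,q] (with p < q) to q − p.
As a 9×27 matrix over Z this has rank 8, with invariant factors (1,1,1,1,1,1,1,1).

Boundary ∂_2: C_2 → C_1 sends each 2-simplex [p,q,r] to [q,r] − [p,r] + [p,q]. For instance
  ∂afh = fh − ah + af,
  ∂dfg = fg − dg + df.
The 27×18 boundary matrix has rank 18 and Smith normal form diag(1,1,1,1,1,1,1,1,1,1,1,1,1,1,1,1,1,2).

Reading off H_k = ker ∂_k / im ∂_{k+1}:

  H_2: rank ker ∂_2 − rank ∂_3 = (18 − 18) − 0 = 0, and there is no ∂_3, so H_2 ≅ 0.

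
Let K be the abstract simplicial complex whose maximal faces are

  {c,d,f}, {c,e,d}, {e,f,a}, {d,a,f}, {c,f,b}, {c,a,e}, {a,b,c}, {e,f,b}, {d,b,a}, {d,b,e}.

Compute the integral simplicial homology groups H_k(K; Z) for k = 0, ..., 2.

We work with the vertex ordering a < b < c < d < e < f. The simplices of K, each written with vertices in increasing order, are:

  0-simplices (6): a, b, c, d, e, f
  1-simplices (15): ab, ac, ad, ae, af, bc, bd, be, bf, cd, ce, cf, de, df, ef
  2-simplices (10): abc, abd, ace, adf, aef, bcf, bde, bef, cde, cdf

so the chain groups are C_0 ≅ Z^6, C_1 ≅ Z^15, C_2 ≅ Z^10.

∂_1: C_1 → C_0 is given by ∂[p,q] = [q] − [p]. For instance
  ∂ce = e − c.
This gives a 6×15 integer matrix of rank 5; reducing to Smith normal form yields diagonal entries (1,1,1,1,1).

Boundary ∂_2: C_2 → C_1 sends each 2-simplex [p,q,r] to [q,r] − [p,r] + [p,q]. For instance
  ∂cde = de − ce + cd,
  ∂bde = de − be + bd.
The 15×10 boundary matrix has rank 10 and Smith normal form diag(1,1,1,1,1,1,1,1,1,2).

Now H_k = ker ∂_k / im ∂_{k+1}, so:

  H_0: rank C_0 − rank ∂_1 = 6 − 5 = 1, and the invariant factors of ∂_1 are all 1, so H_0 = Z.
  H_1: rank ker ∂_1 − rank ∂_2 = (15 − 5) − 10 = 0, and ∂_2 has invariant factor 2 > 1, so H_1 = Z/2.
  H_2: rank ker ∂_2 − rank ∂_3 = (10 − 10) − 0 = 0, and there is no ∂_3, so H_2 = 0.

H_0 ≅ Z,  H_1 ≅ Z/2,  H_2 = 0.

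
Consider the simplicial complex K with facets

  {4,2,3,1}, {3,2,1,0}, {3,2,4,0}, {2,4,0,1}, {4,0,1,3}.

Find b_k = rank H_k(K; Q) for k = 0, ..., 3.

b_0 = 1, b_1 = 0, b_2 = 0, b_3 = 1.

Order the vertices as 0 < 1 < 2 < 3 < 4. Listing each simplex with vertices in this order, K has dimension 3 with simplices:

  0-simplices (5): [0], [1], [2], [3], [4]
  1-simplices (10): [0,1], [0,2], [0,3], [0,4], [1,2], [1,3], [1,4], [2,3], [2,4], [3,4]
  2-simplices (10): [0,1,2], [0,1,3], [0,1,4], [0,2,3], [0,2,4], [0,3,4], [1,2,3], [1,2,4], [1,3,4], [2,3,4]
  3-simplices (5): [0,1,2,3], [0,1,2,4], [0,1,3,4], [0,2,3,4], [1,2,3,4]

so the chain groups are C_0 ≅ Z^5, C_1 ≅ Z^10, C_2 ≅ Z^10, C_3 ≅ Z^5.

Boundary ∂_1: C_1 → C_0 maps an edge to its endpoints' difference, ∂[p,q] = q − p. For instance
  ∂[2,4] = [4] − [2].
This gives a 5×10 integer matrix of rank 4; reducing to Smith normal form yields diagonal entries (1,1,1,1).

∂_2: C_2 → C_1 sends each 2-simplex [p,q,r] to [q,r] − [p,r] + [p,q]. For instance
  ∂[0,2,3] = [2,3] − [0,3] + [0,2],
  ∂[1,2,4] = [2,4] − [1,4] + [1,2].
As a 10×10 matrix over Z this has rank 6, with invariant factors (1,1,1,1,1,1).

∂_3: C_3 → C_2 sends each 3-simplex σ to the alternating sum Σ_i (−1)^i (σ with its i-th vertex removed). For instance
  ∂[0,1,2,4] = [1,2,4] − [0,2,4] + [0,1,4] − [0,1,2],
  ∂[1,2,3,4] = [2,3,4] − [1,3,4] + [1,2,4] − [1,2,3].
This gives a 10×5 integer matrix of rank 4; reducing to Smith normal form yields diagonal entries (1,1,1,1).

Computing H_k = (kernel of ∂_k) / (image of ∂_{k+1}):

  H_0: rank C_0 − rank ∂_1 = 5 − 4 = 1, and the invariant factors of ∂_1 are all 1, so H_0 = Z.
  H_1: rank ker ∂_1 − rank ∂_2 = (10 − 4) − 6 = 0, and the invariant factors of ∂_2 are all 1, so H_1 = 0.
  H_2: rank ker ∂_2 − rank ∂_3 = (10 − 6) − 4 = 0, and the invariant factors of ∂_3 are all 1, so H_2 = 0.
  H_3: rank ker ∂_3 − rank ∂_4 = (5 − 4) − 0 = 1, and there is no ∂_4, so H_3 = Z.

(K is a triangulation of the 3-sphere S^3.)

Hence the Betti numbers are b_0 = 1, b_1 = 0, b_2 = 0, b_3 = 1.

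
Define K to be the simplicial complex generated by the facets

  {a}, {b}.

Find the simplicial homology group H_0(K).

Fix the vertex order a < b and write every simplex with vertices in increasing order. Then dim K = 0 and the simplices of K are:

  0-simplices (2): a, b

so the chain groups are C_0 ≅ Z^2.

Computing H_k = (kernel of ∂_k) / (image of ∂_{k+1}):

  H_0: rank C_0 − rank ∂_1 = 2 − 0 = 2, and there is no ∂_1, so H_0 = Z^2.

H_0 = Z^2.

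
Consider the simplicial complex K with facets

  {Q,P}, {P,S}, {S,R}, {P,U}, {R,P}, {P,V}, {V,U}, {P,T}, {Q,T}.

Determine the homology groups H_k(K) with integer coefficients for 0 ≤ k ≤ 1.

K has 7 vertices, 9 edges.
rank ∂_0 = 0, rank ∂_1 = 6 ⇒ b_0 = 7 − 0 − 6 = 1; all invariant factors of ∂_1 are 1 so no torsion. So H_0 = Z.
rank ∂_1 = 6, rank ∂_2 = 0 ⇒ b_1 = 9 − 6 − 0 = 3. So H_1 = Z^3.

H_0 ≅ Z,  H_1 ≅ Z^3.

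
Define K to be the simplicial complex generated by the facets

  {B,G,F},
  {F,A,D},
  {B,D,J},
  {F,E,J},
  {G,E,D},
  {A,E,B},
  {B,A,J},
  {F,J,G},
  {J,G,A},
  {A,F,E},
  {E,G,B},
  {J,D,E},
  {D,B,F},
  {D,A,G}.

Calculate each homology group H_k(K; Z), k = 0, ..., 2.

H_0 ≅ Z,  H_1 ≅ Z^2,  H_2 ≅ Z.

Take the total order A < B < D < E < F < G < J on the vertex set. Then K (dimension 2) consists of the simplices:

  0-simplices (7): A, B, D, E, F, G, J
  1-simplices (21): AB, AD, AE, AF, AG, AJ, BD, BE, BF, BG, BJ, DE, DF, DG, DJ, EF, EG, EJ, FG, FJ, GJ
  2-simplices (14): ABE, ABJ, ADF, ADG, AEF, AGJ, BDF, BDJ, BEG, BFG, DEG, DEJ, EFJ, FGJ

so the chain groups are C_0 ≅ Z^7, C_1 ≅ Z^21, C_2 ≅ Z^14.

The boundary map ∂_1: C_1 → C_0 sends each edge [p,q] (with p < q) to q − p. For instance
  ∂GJ = J − G.
The 7×21 boundary matrix has rank 6 and Smith normal form diag(1,1,1,1,1,1).

The boundary map ∂_2: C_2 → C_1 sends each 2-simplex [p,q,r] to [q,r] − [p,r] + [p,q]. For instance
  ∂BEG = EG − BG + BE,
  ∂BDJ = DJ − BJ + BD.
This gives a 21×14 integer matrix of rank 13; reducing to Smith normal form yields diagonal entries (1,1,1,1,1,1,1,1,1,1,1,1,1).

Computing H_k = (kernel of ∂_k) / (image of ∂_{k+1}):

  H_0: rank C_0 − rank ∂_1 = 7 − 6 = 1, and the invariant factors of ∂_1 are all 1, so H_0 ≅ Z.
  H_1: rank ker ∂_1 − rank ∂_2 = (21 − 6) − 13 = 2, and the invariant factors of ∂_2 are all 1, so H_1 ≅ Z^2.
  H_2: rank ker ∂_2 − rank ∂_3 = (14 − 13) − 0 = 1, and there is no ∂_3, so H_2 ≅ Z.

(K is a triangulation of the torus T^2.)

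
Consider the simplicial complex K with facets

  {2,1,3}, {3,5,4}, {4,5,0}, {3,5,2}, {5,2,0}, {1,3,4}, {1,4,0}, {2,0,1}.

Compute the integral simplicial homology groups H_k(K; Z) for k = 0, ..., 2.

H_0 = Z,  H_1 = 0,  H_2 = Z.

We work with the vertex ordering 0 < 1 < 2 < 3 < 4 < 5. The simplices of K, each written with vertices in increasing order, are:

  0-simplices (6): [0], [1], [2], [3], [4], [5]
  1-simplices (12): [0,1], [0,2], [0,4], [0,5], [1,2], [1,3], [1,4], [2,3], [2,5], [3,4], [3,5], [4,5]
  2-simplices (8): [0,1,2], [0,1,4], [0,2,5], [0,4,5], [1,2,3], [1,3,4], [2,3,5], [3,4,5]

Hence C_0 ≅ Z^6, C_1 ≅ Z^12, C_2 ≅ Z^8.

The boundary map ∂_1: C_1 → C_0 maps an edge to its endpoints' difference, ∂[p,q] = q − p.
This gives a 6×12 integer matrix of rank 5; reducing to Smith normal form yields diagonal entries (1,1,1,1,1).

∂_2: C_2 → C_1 sends each 2-simplex [p,q,r] to [q,r] − [p,r] + [p,q]. For instance
  ∂[0,2,5] = [2,5] − [0,5] + [0,2],
  ∂[0,1,2] = [1,2] − [0,2] + [0,1].
As a 12×8 matrix over Z this has rank 7, with invariant factors (1,1,1,1,1,1,1).

From H_k ≅ ker(∂_k) / im(∂_{k+1}) we obtain:

  H_0: rank C_0 − rank ∂_1 = 6 − 5 = 1, and the invariant factors of ∂_1 are all 1, so H_0 ≅ Z.
  H_1: rank ker ∂_1 − rank ∂_2 = (12 − 5) − 7 = 0, and the invariant factors of ∂_2 are all 1, so H_1 ≅ 0.
  H_2: rank ker ∂_2 − rank ∂_3 = (8 − 7) − 0 = 1, and there is no ∂_3, so H_2 ≅ Z.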